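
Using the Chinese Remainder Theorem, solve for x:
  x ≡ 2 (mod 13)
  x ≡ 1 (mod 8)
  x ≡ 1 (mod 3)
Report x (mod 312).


Moduli 13, 8, 3 are pairwise coprime; by CRT there is a unique solution modulo M = 13 · 8 · 3 = 312.
Solve pairwise, accumulating the modulus:
  Start with x ≡ 2 (mod 13).
  Combine with x ≡ 1 (mod 8): since gcd(13, 8) = 1, we get a unique residue mod 104.
    Write x = 2 + 13·t and substitute into x ≡ 1 (mod 8): 13·t ≡ 1 − 2 = -1 (mod 8).
    Reduce coefficients mod 8: 5·t ≡ 7 (mod 8).
    The inverse of 5 mod 8 is 5 (since 5·5 = 25 = 3·8 + 1), so t ≡ 5·7 = 35 ≡ 3 (mod 8).
    Then x = 2 + 13·3 = 41, valid modulo lcm(13, 8) = 104: x ≡ 41 (mod 104).
  Combine with x ≡ 1 (mod 3): since gcd(104, 3) = 1, we get a unique residue mod 312.
    Write x = 41 + 104·t and substitute into x ≡ 1 (mod 3): 104·t ≡ 1 − 41 = -40 (mod 3).
    Reduce coefficients mod 3: 2·t ≡ 2 (mod 3).
    The inverse of 2 mod 3 is 2 (since 2·2 = 4 = 1·3 + 1), so t ≡ 2·2 = 4 ≡ 1 (mod 3).
    Then x = 41 + 104·1 = 145, valid modulo lcm(104, 3) = 312: x ≡ 145 (mod 312).
Verify: 145 mod 13 = 2 ✓, 145 mod 8 = 1 ✓, 145 mod 3 = 1 ✓.

x ≡ 145 (mod 312).


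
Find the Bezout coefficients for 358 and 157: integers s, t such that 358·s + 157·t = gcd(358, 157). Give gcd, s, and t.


Euclidean algorithm on (358, 157) — divide until remainder is 0:
  358 = 2 · 157 + 44
  157 = 3 · 44 + 25
  44 = 1 · 25 + 19
  25 = 1 · 19 + 6
  19 = 3 · 6 + 1
  6 = 6 · 1 + 0
gcd(358, 157) = 1.
Track Bezout coefficients alongside the remainders: start with r₀ = 358 = a·1 + b·0 (s = 1, t = 0) and r₁ = 157 = a·0 + b·1 (s = 0, t = 1); each new remainder r_{k+1} = r_{k-1} − q_k·r_k inherits s_{k+1} = s_{k-1} − q_k·s_k, t_{k+1} = t_{k-1} − q_k·t_k, so r_k = a·s_k + b·t_k at every step:
  q = 2: r = 44, s = 1 − 2·0 = 1, t = 0 − 2·1 = -2  (check: 358·1 + 157·(-2) = 44)
  q = 3: r = 25, s = 0 − 3·1 = -3, t = 1 − 3·(-2) = 7  (check: 358·(-3) + 157·7 = 25)
  q = 1: r = 19, s = 1 − 1·(-3) = 4, t = -2 − 1·7 = -9  (check: 358·4 + 157·(-9) = 19)
  q = 1: r = 6, s = -3 − 1·4 = -7, t = 7 − 1·(-9) = 16  (check: 358·(-7) + 157·16 = 6)
  q = 3: r = 1, s = 4 − 3·(-7) = 25, t = -9 − 3·16 = -57  (check: 358·25 + 157·(-57) = 1)
The row with r = 1 (the gcd) gives the Bezout coefficients s = 25, t = -57.
Result: 358 · (25) + 157 · (-57) = 1.

gcd(358, 157) = 1; s = 25, t = -57 (check: 358·25 + 157·(-57) = 1).


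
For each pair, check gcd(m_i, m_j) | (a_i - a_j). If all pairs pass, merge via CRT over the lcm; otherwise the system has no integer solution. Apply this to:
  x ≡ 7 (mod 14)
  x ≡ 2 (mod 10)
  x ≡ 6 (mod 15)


Moduli 14, 10, 15 are not pairwise coprime, so CRT works modulo lcm(m_i) when all pairwise compatibility conditions hold.
Pairwise compatibility: gcd(m_i, m_j) must divide a_i - a_j for every pair.
Merge one congruence at a time:
  Start: x ≡ 7 (mod 14).
  Combine with x ≡ 2 (mod 10): gcd(14, 10) = 2, and 2 - 7 = -5 is NOT divisible by 2.
    ⇒ system is inconsistent (no integer solution).

No solution (the system is inconsistent).


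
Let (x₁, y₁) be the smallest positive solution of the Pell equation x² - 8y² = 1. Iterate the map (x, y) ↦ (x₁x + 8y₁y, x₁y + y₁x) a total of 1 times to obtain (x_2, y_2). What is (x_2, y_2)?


Step 1: Find the fundamental solution (x₁, y₁) of x² - 8y² = 1.
  Expand √8 as a continued fraction. a₀ = ⌊√8⌋ = 2; iterate m_{k+1} = d_k·a_k − m_k, d_{k+1} = (8 − m_{k+1}²)/d_k, a_{k+1} = ⌊(a₀ + m_{k+1})/d_{k+1}⌋ (starting m₀ = 0, d₀ = 1), with convergents p_k = a_k·p_{k-1} + p_{k-2}, q_k = a_k·q_{k-1} + q_{k-2} (p₋₁ = 1, q₋₁ = 0):
  k = 0: a₀ = 2; p₀/q₀ = 2/1; p₀² − 8·q₀² = 4 − 8 = -4.
  k = 1: m = 2, d = 4, a = ⌊(2 + 2)/4⌋ = 1; p/q = (1·2 + 1)/(1·1 + 0) = 3/1; p² − 8·q² = 9 − 8 = 1.
  The first convergent with p² − 8·q² = 1 gives the fundamental solution (x₁, y₁) = (3, 1).
Step 2: Apply the recurrence (x_{n+1}, y_{n+1}) = (x₁x_n + 8y₁y_n, x₁y_n + y₁x_n) repeatedly.
  From (x_1, y_1) = (3, 1): x_2 = 3·3 + 8·1·1 = 17; y_2 = 3·1 + 1·3 = 6.
Step 3: Verify x_2² - 8·y_2² = 289 - 288 = 1 (should be 1). ✓

(x_1, y_1) = (3, 1); (x_2, y_2) = (17, 6).


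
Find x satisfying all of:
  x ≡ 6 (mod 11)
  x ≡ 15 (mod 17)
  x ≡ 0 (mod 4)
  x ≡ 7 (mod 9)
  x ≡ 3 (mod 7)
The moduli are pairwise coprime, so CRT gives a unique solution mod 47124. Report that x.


Product of moduli M = 11 · 17 · 4 · 9 · 7 = 47124.
Merge one congruence at a time:
  Start: x ≡ 6 (mod 11).
  Combine with x ≡ 15 (mod 17); new modulus lcm = 187.
    Write x = 6 + 11·t and substitute into x ≡ 15 (mod 17): 11·t ≡ 15 − 6 = 9 (mod 17).
    The inverse of 11 mod 17 is 14 (since 11·14 = 154 = 9·17 + 1), so t ≡ 14·9 = 126 ≡ 7 (mod 17).
    Then x = 6 + 11·7 = 83, valid modulo lcm(11, 17) = 187: x ≡ 83 (mod 187).
  Combine with x ≡ 0 (mod 4); new modulus lcm = 748.
    Write x = 83 + 187·t and substitute into x ≡ 0 (mod 4): 187·t ≡ 0 − 83 = -83 (mod 4).
    Reduce coefficients mod 4: 3·t ≡ 1 (mod 4).
    The inverse of 3 mod 4 is 3 (since 3·3 = 9 = 2·4 + 1), so t ≡ 3·1 = 3 ≡ 3 (mod 4).
    Then x = 83 + 187·3 = 644, valid modulo lcm(187, 4) = 748: x ≡ 644 (mod 748).
  Combine with x ≡ 7 (mod 9); new modulus lcm = 6732.
    Write x = 644 + 748·t and substitute into x ≡ 7 (mod 9): 748·t ≡ 7 − 644 = -637 (mod 9).
    Reduce coefficients mod 9: 1·t ≡ 2 (mod 9).
    So t ≡ 2 (mod 9).
    Then x = 644 + 748·2 = 2140, valid modulo lcm(748, 9) = 6732: x ≡ 2140 (mod 6732).
  Combine with x ≡ 3 (mod 7); new modulus lcm = 47124.
    Write x = 2140 + 6732·t and substitute into x ≡ 3 (mod 7): 6732·t ≡ 3 − 2140 = -2137 (mod 7).
    Reduce coefficients mod 7: 5·t ≡ 5 (mod 7).
    The inverse of 5 mod 7 is 3 (since 5·3 = 15 = 2·7 + 1), so t ≡ 3·5 = 15 ≡ 1 (mod 7).
    Then x = 2140 + 6732·1 = 8872, valid modulo lcm(6732, 7) = 47124: x ≡ 8872 (mod 47124).
Verify against each original: 8872 mod 11 = 6, 8872 mod 17 = 15, 8872 mod 4 = 0, 8872 mod 9 = 7, 8872 mod 7 = 3.

x ≡ 8872 (mod 47124).


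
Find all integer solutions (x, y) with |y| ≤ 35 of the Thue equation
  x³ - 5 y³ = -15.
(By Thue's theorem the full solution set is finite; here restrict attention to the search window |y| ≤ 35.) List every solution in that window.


The equation is x³ - 5y³ = -15. For fixed y, x³ = 5·y³ − 15, so a solution requires the RHS to be a perfect cube.
Strategy: iterate y from -35 to 35, compute RHS = 5·y³ − 15, and check whether it is a (positive or negative) perfect cube.
Check small values of y:
  y = 0: RHS = -15 is not a perfect cube.
  y = 1: RHS = -10 is not a perfect cube.
  y = -1: RHS = -20 is not a perfect cube.
  y = 2: RHS = 25 is not a perfect cube.
  y = -2: RHS = -55 is not a perfect cube.
  y = 3: RHS = 120 is not a perfect cube.
  y = -3: RHS = -150 is not a perfect cube.
Continuing the search up to |y| = 35 finds no solutions either.
No (x, y) in the scanned range satisfies the equation.

No integer solutions with |y| ≤ 35.


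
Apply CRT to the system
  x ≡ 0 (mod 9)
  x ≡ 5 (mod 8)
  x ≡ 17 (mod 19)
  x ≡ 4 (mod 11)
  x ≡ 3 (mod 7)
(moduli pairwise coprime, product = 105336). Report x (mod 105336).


Product of moduli M = 9 · 8 · 19 · 11 · 7 = 105336.
Merge one congruence at a time:
  Start: x ≡ 0 (mod 9).
  Combine with x ≡ 5 (mod 8); new modulus lcm = 72.
    Write x = 0 + 9·t and substitute into x ≡ 5 (mod 8): 9·t ≡ 5 − 0 = 5 (mod 8).
    Reduce coefficients mod 8: 1·t ≡ 5 (mod 8).
    So t ≡ 5 (mod 8).
    Then x = 0 + 9·5 = 45, valid modulo lcm(9, 8) = 72: x ≡ 45 (mod 72).
  Combine with x ≡ 17 (mod 19); new modulus lcm = 1368.
    Write x = 45 + 72·t and substitute into x ≡ 17 (mod 19): 72·t ≡ 17 − 45 = -28 (mod 19).
    Reduce coefficients mod 19: 15·t ≡ 10 (mod 19).
    The inverse of 15 mod 19 is 14 (since 15·14 = 210 = 11·19 + 1), so t ≡ 14·10 = 140 ≡ 7 (mod 19).
    Then x = 45 + 72·7 = 549, valid modulo lcm(72, 19) = 1368: x ≡ 549 (mod 1368).
  Combine with x ≡ 4 (mod 11); new modulus lcm = 15048.
    Write x = 549 + 1368·t and substitute into x ≡ 4 (mod 11): 1368·t ≡ 4 − 549 = -545 (mod 11).
    Reduce coefficients mod 11: 4·t ≡ 5 (mod 11).
    The inverse of 4 mod 11 is 3 (since 4·3 = 12 = 1·11 + 1), so t ≡ 3·5 = 15 ≡ 4 (mod 11).
    Then x = 549 + 1368·4 = 6021, valid modulo lcm(1368, 11) = 15048: x ≡ 6021 (mod 15048).
  Combine with x ≡ 3 (mod 7); new modulus lcm = 105336.
    Write x = 6021 + 15048·t and substitute into x ≡ 3 (mod 7): 15048·t ≡ 3 − 6021 = -6018 (mod 7).
    Reduce coefficients mod 7: 5·t ≡ 2 (mod 7).
    The inverse of 5 mod 7 is 3 (since 5·3 = 15 = 2·7 + 1), so t ≡ 3·2 = 6 ≡ 6 (mod 7).
    Then x = 6021 + 15048·6 = 96309, valid modulo lcm(15048, 7) = 105336: x ≡ 96309 (mod 105336).
Verify against each original: 96309 mod 9 = 0, 96309 mod 8 = 5, 96309 mod 19 = 17, 96309 mod 11 = 4, 96309 mod 7 = 3.

x ≡ 96309 (mod 105336).


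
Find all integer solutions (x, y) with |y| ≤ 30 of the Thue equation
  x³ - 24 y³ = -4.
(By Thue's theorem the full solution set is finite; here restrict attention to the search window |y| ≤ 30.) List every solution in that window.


The equation is x³ - 24y³ = -4. For fixed y, x³ = 24·y³ − 4, so a solution requires the RHS to be a perfect cube.
Strategy: iterate y from -30 to 30, compute RHS = 24·y³ − 4, and check whether it is a (positive or negative) perfect cube.
Check small values of y:
  y = 0: RHS = -4 is not a perfect cube.
  y = 1: RHS = 20 is not a perfect cube.
  y = -1: RHS = -28 is not a perfect cube.
  y = 2: RHS = 188 is not a perfect cube.
  y = -2: RHS = -196 is not a perfect cube.
  y = 3: RHS = 644 is not a perfect cube.
  y = -3: RHS = -652 is not a perfect cube.
Continuing the search up to |y| = 30 finds no solutions either.
No (x, y) in the scanned range satisfies the equation.

No integer solutions with |y| ≤ 30.


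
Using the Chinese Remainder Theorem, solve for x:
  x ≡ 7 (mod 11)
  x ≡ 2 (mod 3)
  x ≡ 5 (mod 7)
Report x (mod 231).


Moduli 11, 3, 7 are pairwise coprime; by CRT there is a unique solution modulo M = 11 · 3 · 7 = 231.
Solve pairwise, accumulating the modulus:
  Start with x ≡ 7 (mod 11).
  Combine with x ≡ 2 (mod 3): since gcd(11, 3) = 1, we get a unique residue mod 33.
    Write x = 7 + 11·t and substitute into x ≡ 2 (mod 3): 11·t ≡ 2 − 7 = -5 (mod 3).
    Reduce coefficients mod 3: 2·t ≡ 1 (mod 3).
    The inverse of 2 mod 3 is 2 (since 2·2 = 4 = 1·3 + 1), so t ≡ 2·1 = 2 ≡ 2 (mod 3).
    Then x = 7 + 11·2 = 29, valid modulo lcm(11, 3) = 33: x ≡ 29 (mod 33).
  Combine with x ≡ 5 (mod 7): since gcd(33, 7) = 1, we get a unique residue mod 231.
    Write x = 29 + 33·t and substitute into x ≡ 5 (mod 7): 33·t ≡ 5 − 29 = -24 (mod 7).
    Reduce coefficients mod 7: 5·t ≡ 4 (mod 7).
    The inverse of 5 mod 7 is 3 (since 5·3 = 15 = 2·7 + 1), so t ≡ 3·4 = 12 ≡ 5 (mod 7).
    Then x = 29 + 33·5 = 194, valid modulo lcm(33, 7) = 231: x ≡ 194 (mod 231).
Verify: 194 mod 11 = 7 ✓, 194 mod 3 = 2 ✓, 194 mod 7 = 5 ✓.

x ≡ 194 (mod 231).


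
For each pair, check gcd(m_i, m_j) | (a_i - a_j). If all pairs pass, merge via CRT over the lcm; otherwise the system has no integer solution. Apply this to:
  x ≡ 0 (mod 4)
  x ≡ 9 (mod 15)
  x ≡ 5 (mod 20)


Moduli 4, 15, 20 are not pairwise coprime, so CRT works modulo lcm(m_i) when all pairwise compatibility conditions hold.
Pairwise compatibility: gcd(m_i, m_j) must divide a_i - a_j for every pair.
Merge one congruence at a time:
  Start: x ≡ 0 (mod 4).
  Combine with x ≡ 9 (mod 15): gcd(4, 15) = 1; 9 - 0 = 9, which IS divisible by 1, so compatible.
    Write x = 0 + 4·t and substitute into x ≡ 9 (mod 15): 4·t ≡ 9 − 0 = 9 (mod 15).
    The inverse of 4 mod 15 is 4 (since 4·4 = 16 = 1·15 + 1), so t ≡ 4·9 = 36 ≡ 6 (mod 15).
    Then x = 0 + 4·6 = 24, valid modulo lcm(4, 15) = 60: x ≡ 24 (mod 60).
  Combine with x ≡ 5 (mod 20): gcd(60, 20) = 20, and 5 - 24 = -19 is NOT divisible by 20.
    ⇒ system is inconsistent (no integer solution).

No solution (the system is inconsistent).


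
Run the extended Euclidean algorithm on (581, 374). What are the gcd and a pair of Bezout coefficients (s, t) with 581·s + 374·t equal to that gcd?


Euclidean algorithm on (581, 374) — divide until remainder is 0:
  581 = 1 · 374 + 207
  374 = 1 · 207 + 167
  207 = 1 · 167 + 40
  167 = 4 · 40 + 7
  40 = 5 · 7 + 5
  7 = 1 · 5 + 2
  5 = 2 · 2 + 1
  2 = 2 · 1 + 0
gcd(581, 374) = 1.
Track Bezout coefficients alongside the remainders: start with r₀ = 581 = a·1 + b·0 (s = 1, t = 0) and r₁ = 374 = a·0 + b·1 (s = 0, t = 1); each new remainder r_{k+1} = r_{k-1} − q_k·r_k inherits s_{k+1} = s_{k-1} − q_k·s_k, t_{k+1} = t_{k-1} − q_k·t_k, so r_k = a·s_k + b·t_k at every step:
  q = 1: r = 207, s = 1 − 1·0 = 1, t = 0 − 1·1 = -1  (check: 581·1 + 374·(-1) = 207)
  q = 1: r = 167, s = 0 − 1·1 = -1, t = 1 − 1·(-1) = 2  (check: 581·(-1) + 374·2 = 167)
  q = 1: r = 40, s = 1 − 1·(-1) = 2, t = -1 − 1·2 = -3  (check: 581·2 + 374·(-3) = 40)
  q = 4: r = 7, s = -1 − 4·2 = -9, t = 2 − 4·(-3) = 14  (check: 581·(-9) + 374·14 = 7)
  q = 5: r = 5, s = 2 − 5·(-9) = 47, t = -3 − 5·14 = -73  (check: 581·47 + 374·(-73) = 5)
  q = 1: r = 2, s = -9 − 1·47 = -56, t = 14 − 1·(-73) = 87  (check: 581·(-56) + 374·87 = 2)
  q = 2: r = 1, s = 47 − 2·(-56) = 159, t = -73 − 2·87 = -247  (check: 581·159 + 374·(-247) = 1)
The row with r = 1 (the gcd) gives the Bezout coefficients s = 159, t = -247.
Result: 581 · (159) + 374 · (-247) = 1.

gcd(581, 374) = 1; s = 159, t = -247 (check: 581·159 + 374·(-247) = 1).


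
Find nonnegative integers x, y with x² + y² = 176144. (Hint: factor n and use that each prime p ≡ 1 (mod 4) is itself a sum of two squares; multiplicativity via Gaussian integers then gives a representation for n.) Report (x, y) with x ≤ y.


Step 1: Factor n = 176144 = 2^4 · 101 · 109.
Step 2: Check the mod-4 condition on each prime factor: 2 = 2 (special); 101 ≡ 1 (mod 4), exponent 1; 109 ≡ 1 (mod 4), exponent 1.
All primes ≡ 3 (mod 4) appear to even exponent (or don't appear), so by the two-squares theorem n IS expressible as a sum of two squares.
Step 3: Build a representation. Group n = k² · m with k = 4 and m = 101 · 109 = 11009 (a product of primes ≡ 1 (mod 4)); a representation of m scales to one of n via (k·x)² + (k·y)² = k²(x² + y²). Each prime p ≡ 1 (mod 4) is itself a sum of two squares; find a² by testing p − a² for a perfect square:
  101: 101 − 1² = 100 = 10² ⇒ 101 = 1² + 10².
  109: 109 − 1² = 108, 109 − 2² = 105, 109 − 3² = 100 = 10² ⇒ 109 = 3² + 10².
  Combine using the Brahmagupta–Fibonacci identity (a² + b²)(c² + d²) = (ac − bd)² + (ad + bc)² = (ac + bd)² + (ad − bc)²:
  101 · 109 = 11009: from (1² + 10²)(3² + 10²), take (1·3 − 10·10, 1·10 + 10·3) = (3 − 100, 10 + 30) = (-97, 40); dropping signs (only squares matter) gives (97, 40); check 97² + 40² = 9409 + 1600 = 11009 ✓.
  Scale by k = 4: (4·97, 4·40) = (388, 160).
Step 4: Order so x ≤ y and verify: 160² + 388² = 25600 + 150544 = 176144 = n. ✓

n = 176144 = 160² + 388² (one valid representation with x ≤ y).


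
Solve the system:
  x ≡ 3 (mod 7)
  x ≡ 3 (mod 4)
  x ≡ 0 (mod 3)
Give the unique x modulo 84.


Moduli 7, 4, 3 are pairwise coprime; by CRT there is a unique solution modulo M = 7 · 4 · 3 = 84.
Solve pairwise, accumulating the modulus:
  Start with x ≡ 3 (mod 7).
  Combine with x ≡ 3 (mod 4): since gcd(7, 4) = 1, we get a unique residue mod 28.
    Write x = 3 + 7·t and substitute into x ≡ 3 (mod 4): 7·t ≡ 3 − 3 = 0 (mod 4).
    Reduce coefficients mod 4: 3·t ≡ 0 (mod 4).
    The inverse of 3 mod 4 is 3 (since 3·3 = 9 = 2·4 + 1), so t ≡ 3·0 = 0 ≡ 0 (mod 4).
    Then x = 3 + 7·0 = 3, valid modulo lcm(7, 4) = 28: x ≡ 3 (mod 28).
  Combine with x ≡ 0 (mod 3): since gcd(28, 3) = 1, we get a unique residue mod 84.
    Write x = 3 + 28·t and substitute into x ≡ 0 (mod 3): 28·t ≡ 0 − 3 = -3 (mod 3).
    Reduce coefficients mod 3: 1·t ≡ 0 (mod 3).
    So t ≡ 0 (mod 3).
    Then x = 3 + 28·0 = 3, valid modulo lcm(28, 3) = 84: x ≡ 3 (mod 84).
Verify: 3 mod 7 = 3 ✓, 3 mod 4 = 3 ✓, 3 mod 3 = 0 ✓.

x ≡ 3 (mod 84).


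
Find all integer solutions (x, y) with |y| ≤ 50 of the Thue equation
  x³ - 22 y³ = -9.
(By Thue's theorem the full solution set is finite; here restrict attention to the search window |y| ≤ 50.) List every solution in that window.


The equation is x³ - 22y³ = -9. For fixed y, x³ = 22·y³ − 9, so a solution requires the RHS to be a perfect cube.
Strategy: iterate y from -50 to 50, compute RHS = 22·y³ − 9, and check whether it is a (positive or negative) perfect cube.
Check small values of y:
  y = 0: RHS = -9 is not a perfect cube.
  y = 1: RHS = 13 is not a perfect cube.
  y = -1: RHS = -31 is not a perfect cube.
  y = 2: RHS = 167 is not a perfect cube.
  y = -2: RHS = -185 is not a perfect cube.
  y = 3: RHS = 585 is not a perfect cube.
  y = -3: RHS = -603 is not a perfect cube.
Continuing the search up to |y| = 50 finds no solutions either.
No (x, y) in the scanned range satisfies the equation.

No integer solutions with |y| ≤ 50.


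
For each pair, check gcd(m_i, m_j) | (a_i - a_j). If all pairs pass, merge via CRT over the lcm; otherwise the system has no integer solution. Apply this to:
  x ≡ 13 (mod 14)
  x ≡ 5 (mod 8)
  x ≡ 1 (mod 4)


Moduli 14, 8, 4 are not pairwise coprime, so CRT works modulo lcm(m_i) when all pairwise compatibility conditions hold.
Pairwise compatibility: gcd(m_i, m_j) must divide a_i - a_j for every pair.
Merge one congruence at a time:
  Start: x ≡ 13 (mod 14).
  Combine with x ≡ 5 (mod 8): gcd(14, 8) = 2; 5 - 13 = -8, which IS divisible by 2, so compatible.
    Write x = 13 + 14·t and substitute into x ≡ 5 (mod 8): 14·t ≡ 5 − 13 = -8 (mod 8).
    Divide the congruence (and modulus) by g = 2: 7·t ≡ -4 (mod 4).
    Reduce coefficients mod 4: 3·t ≡ 0 (mod 4).
    The inverse of 3 mod 4 is 3 (since 3·3 = 9 = 2·4 + 1), so t ≡ 3·0 = 0 ≡ 0 (mod 4).
    Then x = 13 + 14·0 = 13, valid modulo lcm(14, 8) = 56: x ≡ 13 (mod 56).
  Combine with x ≡ 1 (mod 4): gcd(56, 4) = 4; 1 - 13 = -12, which IS divisible by 4, so compatible.
    Write x = 13 + 56·t and substitute into x ≡ 1 (mod 4): 56·t ≡ 1 − 13 = -12 (mod 4).
    Divide the congruence (and modulus) by g = 4: 14·t ≡ -3 (mod 1).
    Modulo 1 every t works; take t = 0.
    Then x = 13 + 56·0 = 13, valid modulo lcm(56, 4) = 56: x ≡ 13 (mod 56).
Verify: 13 mod 14 = 13, 13 mod 8 = 5, 13 mod 4 = 1.

x ≡ 13 (mod 56).


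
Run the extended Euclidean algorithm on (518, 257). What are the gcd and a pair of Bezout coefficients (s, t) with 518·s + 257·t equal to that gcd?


Euclidean algorithm on (518, 257) — divide until remainder is 0:
  518 = 2 · 257 + 4
  257 = 64 · 4 + 1
  4 = 4 · 1 + 0
gcd(518, 257) = 1.
Track Bezout coefficients alongside the remainders: start with r₀ = 518 = a·1 + b·0 (s = 1, t = 0) and r₁ = 257 = a·0 + b·1 (s = 0, t = 1); each new remainder r_{k+1} = r_{k-1} − q_k·r_k inherits s_{k+1} = s_{k-1} − q_k·s_k, t_{k+1} = t_{k-1} − q_k·t_k, so r_k = a·s_k + b·t_k at every step:
  q = 2: r = 4, s = 1 − 2·0 = 1, t = 0 − 2·1 = -2  (check: 518·1 + 257·(-2) = 4)
  q = 64: r = 1, s = 0 − 64·1 = -64, t = 1 − 64·(-2) = 129  (check: 518·(-64) + 257·129 = 1)
The row with r = 1 (the gcd) gives the Bezout coefficients s = -64, t = 129.
Result: 518 · (-64) + 257 · (129) = 1.

gcd(518, 257) = 1; s = -64, t = 129 (check: 518·(-64) + 257·129 = 1).


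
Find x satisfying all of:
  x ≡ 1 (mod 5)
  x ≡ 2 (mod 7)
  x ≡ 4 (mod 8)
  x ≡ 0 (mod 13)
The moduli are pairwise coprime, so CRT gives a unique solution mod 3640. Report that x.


Product of moduli M = 5 · 7 · 8 · 13 = 3640.
Merge one congruence at a time:
  Start: x ≡ 1 (mod 5).
  Combine with x ≡ 2 (mod 7); new modulus lcm = 35.
    Write x = 1 + 5·t and substitute into x ≡ 2 (mod 7): 5·t ≡ 2 − 1 = 1 (mod 7).
    The inverse of 5 mod 7 is 3 (since 5·3 = 15 = 2·7 + 1), so t ≡ 3·1 = 3 ≡ 3 (mod 7).
    Then x = 1 + 5·3 = 16, valid modulo lcm(5, 7) = 35: x ≡ 16 (mod 35).
  Combine with x ≡ 4 (mod 8); new modulus lcm = 280.
    Write x = 16 + 35·t and substitute into x ≡ 4 (mod 8): 35·t ≡ 4 − 16 = -12 (mod 8).
    Reduce coefficients mod 8: 3·t ≡ 4 (mod 8).
    The inverse of 3 mod 8 is 3 (since 3·3 = 9 = 1·8 + 1), so t ≡ 3·4 = 12 ≡ 4 (mod 8).
    Then x = 16 + 35·4 = 156, valid modulo lcm(35, 8) = 280: x ≡ 156 (mod 280).
  Combine with x ≡ 0 (mod 13); new modulus lcm = 3640.
    Write x = 156 + 280·t and substitute into x ≡ 0 (mod 13): 280·t ≡ 0 − 156 = -156 (mod 13).
    Reduce coefficients mod 13: 7·t ≡ 0 (mod 13).
    The inverse of 7 mod 13 is 2 (since 7·2 = 14 = 1·13 + 1), so t ≡ 2·0 = 0 ≡ 0 (mod 13).
    Then x = 156 + 280·0 = 156, valid modulo lcm(280, 13) = 3640: x ≡ 156 (mod 3640).
Verify against each original: 156 mod 5 = 1, 156 mod 7 = 2, 156 mod 8 = 4, 156 mod 13 = 0.

x ≡ 156 (mod 3640).


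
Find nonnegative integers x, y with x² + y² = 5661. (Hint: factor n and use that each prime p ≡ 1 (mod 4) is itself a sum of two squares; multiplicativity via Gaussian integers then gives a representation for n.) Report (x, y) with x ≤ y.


Step 1: Factor n = 5661 = 3^2 · 17 · 37.
Step 2: Check the mod-4 condition on each prime factor: 3 ≡ 3 (mod 4), exponent 2 (must be even); 17 ≡ 1 (mod 4), exponent 1; 37 ≡ 1 (mod 4), exponent 1.
All primes ≡ 3 (mod 4) appear to even exponent (or don't appear), so by the two-squares theorem n IS expressible as a sum of two squares.
Step 3: Build a representation. Group n = k² · m with k = 3 and m = 17 · 37 = 629 (a product of primes ≡ 1 (mod 4)); a representation of m scales to one of n via (k·x)² + (k·y)² = k²(x² + y²). Each prime p ≡ 1 (mod 4) is itself a sum of two squares; find a² by testing p − a² for a perfect square:
  17: 17 − 1² = 16 = 4² ⇒ 17 = 1² + 4².
  37: 37 − 1² = 36 = 6² ⇒ 37 = 1² + 6².
  Combine using the Brahmagupta–Fibonacci identity (a² + b²)(c² + d²) = (ac − bd)² + (ad + bc)² = (ac + bd)² + (ad − bc)²:
  17 · 37 = 629: from (1² + 4²)(1² + 6²), take (1·1 − 4·6, 1·6 + 4·1) = (1 − 24, 6 + 4) = (-23, 10); dropping signs (only squares matter) gives (23, 10); check 23² + 10² = 529 + 100 = 629 ✓.
  Scale by k = 3: (3·23, 3·10) = (69, 30).
Step 4: Order so x ≤ y and verify: 30² + 69² = 900 + 4761 = 5661 = n. ✓

n = 5661 = 30² + 69² (one valid representation with x ≤ y).


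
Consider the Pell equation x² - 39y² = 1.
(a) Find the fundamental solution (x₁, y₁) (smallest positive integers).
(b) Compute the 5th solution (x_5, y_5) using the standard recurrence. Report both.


Step 1: Find the fundamental solution (x₁, y₁) of x² - 39y² = 1.
  Expand √39 as a continued fraction. a₀ = ⌊√39⌋ = 6; iterate m_{k+1} = d_k·a_k − m_k, d_{k+1} = (39 − m_{k+1}²)/d_k, a_{k+1} = ⌊(a₀ + m_{k+1})/d_{k+1}⌋ (starting m₀ = 0, d₀ = 1), with convergents p_k = a_k·p_{k-1} + p_{k-2}, q_k = a_k·q_{k-1} + q_{k-2} (p₋₁ = 1, q₋₁ = 0):
  k = 0: a₀ = 6; p₀/q₀ = 6/1; p₀² − 39·q₀² = 36 − 39 = -3.
  k = 1: m = 6, d = 3, a = ⌊(6 + 6)/3⌋ = 4; p/q = (4·6 + 1)/(4·1 + 0) = 25/4; p² − 39·q² = 625 − 624 = 1.
  The first convergent with p² − 39·q² = 1 gives the fundamental solution (x₁, y₁) = (25, 4).
Step 2: Apply the recurrence (x_{n+1}, y_{n+1}) = (x₁x_n + 39y₁y_n, x₁y_n + y₁x_n) repeatedly.
  From (x_1, y_1) = (25, 4): x_2 = 25·25 + 39·4·4 = 1249; y_2 = 25·4 + 4·25 = 200.
  From (x_2, y_2) = (1249, 200): x_3 = 25·1249 + 39·4·200 = 62425; y_3 = 25·200 + 4·1249 = 9996.
  From (x_3, y_3) = (62425, 9996): x_4 = 25·62425 + 39·4·9996 = 3120001; y_4 = 25·9996 + 4·62425 = 499600.
  From (x_4, y_4) = (3120001, 499600): x_5 = 25·3120001 + 39·4·499600 = 155937625; y_5 = 25·499600 + 4·3120001 = 24970004.
Step 3: Verify x_5² - 39·y_5² = 24316542890640625 - 24316542890640624 = 1 (should be 1). ✓

(x_1, y_1) = (25, 4); (x_5, y_5) = (155937625, 24970004).


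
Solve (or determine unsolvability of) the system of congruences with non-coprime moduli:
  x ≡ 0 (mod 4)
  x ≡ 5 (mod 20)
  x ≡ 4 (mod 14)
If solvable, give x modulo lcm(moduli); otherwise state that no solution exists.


Moduli 4, 20, 14 are not pairwise coprime, so CRT works modulo lcm(m_i) when all pairwise compatibility conditions hold.
Pairwise compatibility: gcd(m_i, m_j) must divide a_i - a_j for every pair.
Merge one congruence at a time:
  Start: x ≡ 0 (mod 4).
  Combine with x ≡ 5 (mod 20): gcd(4, 20) = 4, and 5 - 0 = 5 is NOT divisible by 4.
    ⇒ system is inconsistent (no integer solution).

No solution (the system is inconsistent).


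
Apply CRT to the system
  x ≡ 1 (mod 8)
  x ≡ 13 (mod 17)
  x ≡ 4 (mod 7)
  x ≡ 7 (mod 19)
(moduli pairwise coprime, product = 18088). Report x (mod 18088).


Product of moduli M = 8 · 17 · 7 · 19 = 18088.
Merge one congruence at a time:
  Start: x ≡ 1 (mod 8).
  Combine with x ≡ 13 (mod 17); new modulus lcm = 136.
    Write x = 1 + 8·t and substitute into x ≡ 13 (mod 17): 8·t ≡ 13 − 1 = 12 (mod 17).
    The inverse of 8 mod 17 is 15 (since 8·15 = 120 = 7·17 + 1), so t ≡ 15·12 = 180 ≡ 10 (mod 17).
    Then x = 1 + 8·10 = 81, valid modulo lcm(8, 17) = 136: x ≡ 81 (mod 136).
  Combine with x ≡ 4 (mod 7); new modulus lcm = 952.
    Write x = 81 + 136·t and substitute into x ≡ 4 (mod 7): 136·t ≡ 4 − 81 = -77 (mod 7).
    Reduce coefficients mod 7: 3·t ≡ 0 (mod 7).
    The inverse of 3 mod 7 is 5 (since 3·5 = 15 = 2·7 + 1), so t ≡ 5·0 = 0 ≡ 0 (mod 7).
    Then x = 81 + 136·0 = 81, valid modulo lcm(136, 7) = 952: x ≡ 81 (mod 952).
  Combine with x ≡ 7 (mod 19); new modulus lcm = 18088.
    Write x = 81 + 952·t and substitute into x ≡ 7 (mod 19): 952·t ≡ 7 − 81 = -74 (mod 19).
    Reduce coefficients mod 19: 2·t ≡ 2 (mod 19).
    The inverse of 2 mod 19 is 10 (since 2·10 = 20 = 1·19 + 1), so t ≡ 10·2 = 20 ≡ 1 (mod 19).
    Then x = 81 + 952·1 = 1033, valid modulo lcm(952, 19) = 18088: x ≡ 1033 (mod 18088).
Verify against each original: 1033 mod 8 = 1, 1033 mod 17 = 13, 1033 mod 7 = 4, 1033 mod 19 = 7.

x ≡ 1033 (mod 18088).


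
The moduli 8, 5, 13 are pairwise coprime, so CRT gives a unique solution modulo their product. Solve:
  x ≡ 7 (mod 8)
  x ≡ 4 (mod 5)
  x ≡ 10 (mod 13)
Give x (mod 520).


Moduli 8, 5, 13 are pairwise coprime; by CRT there is a unique solution modulo M = 8 · 5 · 13 = 520.
Solve pairwise, accumulating the modulus:
  Start with x ≡ 7 (mod 8).
  Combine with x ≡ 4 (mod 5): since gcd(8, 5) = 1, we get a unique residue mod 40.
    Write x = 7 + 8·t and substitute into x ≡ 4 (mod 5): 8·t ≡ 4 − 7 = -3 (mod 5).
    Reduce coefficients mod 5: 3·t ≡ 2 (mod 5).
    The inverse of 3 mod 5 is 2 (since 3·2 = 6 = 1·5 + 1), so t ≡ 2·2 = 4 ≡ 4 (mod 5).
    Then x = 7 + 8·4 = 39, valid modulo lcm(8, 5) = 40: x ≡ 39 (mod 40).
  Combine with x ≡ 10 (mod 13): since gcd(40, 13) = 1, we get a unique residue mod 520.
    Write x = 39 + 40·t and substitute into x ≡ 10 (mod 13): 40·t ≡ 10 − 39 = -29 (mod 13).
    Reduce coefficients mod 13: 1·t ≡ 10 (mod 13).
    So t ≡ 10 (mod 13).
    Then x = 39 + 40·10 = 439, valid modulo lcm(40, 13) = 520: x ≡ 439 (mod 520).
Verify: 439 mod 8 = 7 ✓, 439 mod 5 = 4 ✓, 439 mod 13 = 10 ✓.

x ≡ 439 (mod 520).


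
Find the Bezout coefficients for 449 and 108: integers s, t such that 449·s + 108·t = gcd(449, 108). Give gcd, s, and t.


Euclidean algorithm on (449, 108) — divide until remainder is 0:
  449 = 4 · 108 + 17
  108 = 6 · 17 + 6
  17 = 2 · 6 + 5
  6 = 1 · 5 + 1
  5 = 5 · 1 + 0
gcd(449, 108) = 1.
Track Bezout coefficients alongside the remainders: start with r₀ = 449 = a·1 + b·0 (s = 1, t = 0) and r₁ = 108 = a·0 + b·1 (s = 0, t = 1); each new remainder r_{k+1} = r_{k-1} − q_k·r_k inherits s_{k+1} = s_{k-1} − q_k·s_k, t_{k+1} = t_{k-1} − q_k·t_k, so r_k = a·s_k + b·t_k at every step:
  q = 4: r = 17, s = 1 − 4·0 = 1, t = 0 − 4·1 = -4  (check: 449·1 + 108·(-4) = 17)
  q = 6: r = 6, s = 0 − 6·1 = -6, t = 1 − 6·(-4) = 25  (check: 449·(-6) + 108·25 = 6)
  q = 2: r = 5, s = 1 − 2·(-6) = 13, t = -4 − 2·25 = -54  (check: 449·13 + 108·(-54) = 5)
  q = 1: r = 1, s = -6 − 1·13 = -19, t = 25 − 1·(-54) = 79  (check: 449·(-19) + 108·79 = 1)
The row with r = 1 (the gcd) gives the Bezout coefficients s = -19, t = 79.
Result: 449 · (-19) + 108 · (79) = 1.

gcd(449, 108) = 1; s = -19, t = 79 (check: 449·(-19) + 108·79 = 1).


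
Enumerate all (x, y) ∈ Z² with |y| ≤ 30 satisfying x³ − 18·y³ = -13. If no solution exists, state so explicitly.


The equation is x³ - 18y³ = -13. For fixed y, x³ = 18·y³ − 13, so a solution requires the RHS to be a perfect cube.
Strategy: iterate y from -30 to 30, compute RHS = 18·y³ − 13, and check whether it is a (positive or negative) perfect cube.
Check small values of y:
  y = 0: RHS = -13 is not a perfect cube.
  y = 1: RHS = 5 is not a perfect cube.
  y = -1: RHS = -31 is not a perfect cube.
  y = 2: RHS = 131 is not a perfect cube.
  y = -2: RHS = -157 is not a perfect cube.
  y = 3: RHS = 473 is not a perfect cube.
  y = -3: RHS = -499 is not a perfect cube.
Continuing the search up to |y| = 30 finds no solutions either.
No (x, y) in the scanned range satisfies the equation.

No integer solutions with |y| ≤ 30.


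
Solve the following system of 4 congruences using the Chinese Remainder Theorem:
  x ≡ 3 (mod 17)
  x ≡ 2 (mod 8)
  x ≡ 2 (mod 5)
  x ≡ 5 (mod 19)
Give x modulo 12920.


Product of moduli M = 17 · 8 · 5 · 19 = 12920.
Merge one congruence at a time:
  Start: x ≡ 3 (mod 17).
  Combine with x ≡ 2 (mod 8); new modulus lcm = 136.
    Write x = 3 + 17·t and substitute into x ≡ 2 (mod 8): 17·t ≡ 2 − 3 = -1 (mod 8).
    Reduce coefficients mod 8: 1·t ≡ 7 (mod 8).
    So t ≡ 7 (mod 8).
    Then x = 3 + 17·7 = 122, valid modulo lcm(17, 8) = 136: x ≡ 122 (mod 136).
  Combine with x ≡ 2 (mod 5); new modulus lcm = 680.
    Write x = 122 + 136·t and substitute into x ≡ 2 (mod 5): 136·t ≡ 2 − 122 = -120 (mod 5).
    Reduce coefficients mod 5: 1·t ≡ 0 (mod 5).
    So t ≡ 0 (mod 5).
    Then x = 122 + 136·0 = 122, valid modulo lcm(136, 5) = 680: x ≡ 122 (mod 680).
  Combine with x ≡ 5 (mod 19); new modulus lcm = 12920.
    Write x = 122 + 680·t and substitute into x ≡ 5 (mod 19): 680·t ≡ 5 − 122 = -117 (mod 19).
    Reduce coefficients mod 19: 15·t ≡ 16 (mod 19).
    The inverse of 15 mod 19 is 14 (since 15·14 = 210 = 11·19 + 1), so t ≡ 14·16 = 224 ≡ 15 (mod 19).
    Then x = 122 + 680·15 = 10322, valid modulo lcm(680, 19) = 12920: x ≡ 10322 (mod 12920).
Verify against each original: 10322 mod 17 = 3, 10322 mod 8 = 2, 10322 mod 5 = 2, 10322 mod 19 = 5.

x ≡ 10322 (mod 12920).


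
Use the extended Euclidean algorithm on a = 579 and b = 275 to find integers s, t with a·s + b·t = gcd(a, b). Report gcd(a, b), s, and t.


Euclidean algorithm on (579, 275) — divide until remainder is 0:
  579 = 2 · 275 + 29
  275 = 9 · 29 + 14
  29 = 2 · 14 + 1
  14 = 14 · 1 + 0
gcd(579, 275) = 1.
Track Bezout coefficients alongside the remainders: start with r₀ = 579 = a·1 + b·0 (s = 1, t = 0) and r₁ = 275 = a·0 + b·1 (s = 0, t = 1); each new remainder r_{k+1} = r_{k-1} − q_k·r_k inherits s_{k+1} = s_{k-1} − q_k·s_k, t_{k+1} = t_{k-1} − q_k·t_k, so r_k = a·s_k + b·t_k at every step:
  q = 2: r = 29, s = 1 − 2·0 = 1, t = 0 − 2·1 = -2  (check: 579·1 + 275·(-2) = 29)
  q = 9: r = 14, s = 0 − 9·1 = -9, t = 1 − 9·(-2) = 19  (check: 579·(-9) + 275·19 = 14)
  q = 2: r = 1, s = 1 − 2·(-9) = 19, t = -2 − 2·19 = -40  (check: 579·19 + 275·(-40) = 1)
The row with r = 1 (the gcd) gives the Bezout coefficients s = 19, t = -40.
Result: 579 · (19) + 275 · (-40) = 1.

gcd(579, 275) = 1; s = 19, t = -40 (check: 579·19 + 275·(-40) = 1).


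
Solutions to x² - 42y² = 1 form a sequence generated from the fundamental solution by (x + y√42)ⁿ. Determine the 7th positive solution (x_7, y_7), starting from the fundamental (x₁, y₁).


Step 1: Find the fundamental solution (x₁, y₁) of x² - 42y² = 1.
  Expand √42 as a continued fraction. a₀ = ⌊√42⌋ = 6; iterate m_{k+1} = d_k·a_k − m_k, d_{k+1} = (42 − m_{k+1}²)/d_k, a_{k+1} = ⌊(a₀ + m_{k+1})/d_{k+1}⌋ (starting m₀ = 0, d₀ = 1), with convergents p_k = a_k·p_{k-1} + p_{k-2}, q_k = a_k·q_{k-1} + q_{k-2} (p₋₁ = 1, q₋₁ = 0):
  k = 0: a₀ = 6; p₀/q₀ = 6/1; p₀² − 42·q₀² = 36 − 42 = -6.
  k = 1: m = 6, d = 6, a = ⌊(6 + 6)/6⌋ = 2; p/q = (2·6 + 1)/(2·1 + 0) = 13/2; p² − 42·q² = 169 − 168 = 1.
  The first convergent with p² − 42·q² = 1 gives the fundamental solution (x₁, y₁) = (13, 2).
Step 2: Apply the recurrence (x_{n+1}, y_{n+1}) = (x₁x_n + 42y₁y_n, x₁y_n + y₁x_n) repeatedly.
  From (x_1, y_1) = (13, 2): x_2 = 13·13 + 42·2·2 = 337; y_2 = 13·2 + 2·13 = 52.
  From (x_2, y_2) = (337, 52): x_3 = 13·337 + 42·2·52 = 8749; y_3 = 13·52 + 2·337 = 1350.
  From (x_3, y_3) = (8749, 1350): x_4 = 13·8749 + 42·2·1350 = 227137; y_4 = 13·1350 + 2·8749 = 35048.
  From (x_4, y_4) = (227137, 35048): x_5 = 13·227137 + 42·2·35048 = 5896813; y_5 = 13·35048 + 2·227137 = 909898.
  From (x_5, y_5) = (5896813, 909898): x_6 = 13·5896813 + 42·2·909898 = 153090001; y_6 = 13·909898 + 2·5896813 = 23622300.
  From (x_6, y_6) = (153090001, 23622300): x_7 = 13·153090001 + 42·2·23622300 = 3974443213; y_7 = 13·23622300 + 2·153090001 = 613269902.
Step 3: Verify x_7² - 42·y_7² = 15796198853361763369 - 15796198853361763368 = 1 (should be 1). ✓

(x_1, y_1) = (13, 2); (x_7, y_7) = (3974443213, 613269902).


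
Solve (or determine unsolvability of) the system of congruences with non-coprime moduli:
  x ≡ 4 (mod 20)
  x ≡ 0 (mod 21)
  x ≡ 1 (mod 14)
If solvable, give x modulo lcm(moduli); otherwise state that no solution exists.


Moduli 20, 21, 14 are not pairwise coprime, so CRT works modulo lcm(m_i) when all pairwise compatibility conditions hold.
Pairwise compatibility: gcd(m_i, m_j) must divide a_i - a_j for every pair.
Merge one congruence at a time:
  Start: x ≡ 4 (mod 20).
  Combine with x ≡ 0 (mod 21): gcd(20, 21) = 1; 0 - 4 = -4, which IS divisible by 1, so compatible.
    Write x = 4 + 20·t and substitute into x ≡ 0 (mod 21): 20·t ≡ 0 − 4 = -4 (mod 21).
    Reduce coefficients mod 21: 20·t ≡ 17 (mod 21).
    The inverse of 20 mod 21 is 20 (since 20·20 = 400 = 19·21 + 1), so t ≡ 20·17 = 340 ≡ 4 (mod 21).
    Then x = 4 + 20·4 = 84, valid modulo lcm(20, 21) = 420: x ≡ 84 (mod 420).
  Combine with x ≡ 1 (mod 14): gcd(420, 14) = 14, and 1 - 84 = -83 is NOT divisible by 14.
    ⇒ system is inconsistent (no integer solution).

No solution (the system is inconsistent).


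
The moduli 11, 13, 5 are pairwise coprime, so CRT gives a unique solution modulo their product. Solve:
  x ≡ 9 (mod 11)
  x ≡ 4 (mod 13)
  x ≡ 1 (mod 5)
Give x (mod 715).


Moduli 11, 13, 5 are pairwise coprime; by CRT there is a unique solution modulo M = 11 · 13 · 5 = 715.
Solve pairwise, accumulating the modulus:
  Start with x ≡ 9 (mod 11).
  Combine with x ≡ 4 (mod 13): since gcd(11, 13) = 1, we get a unique residue mod 143.
    Write x = 9 + 11·t and substitute into x ≡ 4 (mod 13): 11·t ≡ 4 − 9 = -5 (mod 13).
    Reduce coefficients mod 13: 11·t ≡ 8 (mod 13).
    The inverse of 11 mod 13 is 6 (since 11·6 = 66 = 5·13 + 1), so t ≡ 6·8 = 48 ≡ 9 (mod 13).
    Then x = 9 + 11·9 = 108, valid modulo lcm(11, 13) = 143: x ≡ 108 (mod 143).
  Combine with x ≡ 1 (mod 5): since gcd(143, 5) = 1, we get a unique residue mod 715.
    Write x = 108 + 143·t and substitute into x ≡ 1 (mod 5): 143·t ≡ 1 − 108 = -107 (mod 5).
    Reduce coefficients mod 5: 3·t ≡ 3 (mod 5).
    The inverse of 3 mod 5 is 2 (since 3·2 = 6 = 1·5 + 1), so t ≡ 2·3 = 6 ≡ 1 (mod 5).
    Then x = 108 + 143·1 = 251, valid modulo lcm(143, 5) = 715: x ≡ 251 (mod 715).
Verify: 251 mod 11 = 9 ✓, 251 mod 13 = 4 ✓, 251 mod 5 = 1 ✓.

x ≡ 251 (mod 715).


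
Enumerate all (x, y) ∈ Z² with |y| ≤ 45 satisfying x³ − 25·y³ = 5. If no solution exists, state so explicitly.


The equation is x³ - 25y³ = 5. For fixed y, x³ = 25·y³ + 5, so a solution requires the RHS to be a perfect cube.
Strategy: iterate y from -45 to 45, compute RHS = 25·y³ + 5, and check whether it is a (positive or negative) perfect cube.
Check small values of y:
  y = 0: RHS = 5 is not a perfect cube.
  y = 1: RHS = 30 is not a perfect cube.
  y = -1: RHS = -20 is not a perfect cube.
  y = 2: RHS = 205 is not a perfect cube.
  y = -2: RHS = -195 is not a perfect cube.
  y = 3: RHS = 680 is not a perfect cube.
  y = -3: RHS = -670 is not a perfect cube.
Continuing the search up to |y| = 45 finds no solutions either.
No (x, y) in the scanned range satisfies the equation.

No integer solutions with |y| ≤ 45.


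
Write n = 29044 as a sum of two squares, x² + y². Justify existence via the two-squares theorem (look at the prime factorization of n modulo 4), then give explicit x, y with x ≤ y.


Step 1: Factor n = 29044 = 2^2 · 53 · 137.
Step 2: Check the mod-4 condition on each prime factor: 2 = 2 (special); 53 ≡ 1 (mod 4), exponent 1; 137 ≡ 1 (mod 4), exponent 1.
All primes ≡ 3 (mod 4) appear to even exponent (or don't appear), so by the two-squares theorem n IS expressible as a sum of two squares.
Step 3: Build a representation. Group n = k² · m with k = 2 and m = 53 · 137 = 7261 (a product of primes ≡ 1 (mod 4)); a representation of m scales to one of n via (k·x)² + (k·y)² = k²(x² + y²). Each prime p ≡ 1 (mod 4) is itself a sum of two squares; find a² by testing p − a² for a perfect square:
  53: 53 − 1² = 52, 53 − 2² = 49 = 7² ⇒ 53 = 2² + 7².
  137: 137 − 1² = 136, 137 − 2² = 133, 137 − 3² = 128, 137 − 4² = 121 = 11² ⇒ 137 = 4² + 11².
  Combine using the Brahmagupta–Fibonacci identity (a² + b²)(c² + d²) = (ac − bd)² + (ad + bc)² = (ac + bd)² + (ad − bc)²:
  53 · 137 = 7261: from (2² + 7²)(4² + 11²), take (2·4 − 7·11, 2·11 + 7·4) = (8 − 77, 22 + 28) = (-69, 50); dropping signs (only squares matter) gives (69, 50); check 69² + 50² = 4761 + 2500 = 7261 ✓.
  Scale by k = 2: (2·69, 2·50) = (138, 100).
Step 4: Order so x ≤ y and verify: 100² + 138² = 10000 + 19044 = 29044 = n. ✓

n = 29044 = 100² + 138² (one valid representation with x ≤ y).


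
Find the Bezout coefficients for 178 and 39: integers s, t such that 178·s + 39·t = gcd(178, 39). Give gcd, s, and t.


Euclidean algorithm on (178, 39) — divide until remainder is 0:
  178 = 4 · 39 + 22
  39 = 1 · 22 + 17
  22 = 1 · 17 + 5
  17 = 3 · 5 + 2
  5 = 2 · 2 + 1
  2 = 2 · 1 + 0
gcd(178, 39) = 1.
Track Bezout coefficients alongside the remainders: start with r₀ = 178 = a·1 + b·0 (s = 1, t = 0) and r₁ = 39 = a·0 + b·1 (s = 0, t = 1); each new remainder r_{k+1} = r_{k-1} − q_k·r_k inherits s_{k+1} = s_{k-1} − q_k·s_k, t_{k+1} = t_{k-1} − q_k·t_k, so r_k = a·s_k + b·t_k at every step:
  q = 4: r = 22, s = 1 − 4·0 = 1, t = 0 − 4·1 = -4  (check: 178·1 + 39·(-4) = 22)
  q = 1: r = 17, s = 0 − 1·1 = -1, t = 1 − 1·(-4) = 5  (check: 178·(-1) + 39·5 = 17)
  q = 1: r = 5, s = 1 − 1·(-1) = 2, t = -4 − 1·5 = -9  (check: 178·2 + 39·(-9) = 5)
  q = 3: r = 2, s = -1 − 3·2 = -7, t = 5 − 3·(-9) = 32  (check: 178·(-7) + 39·32 = 2)
  q = 2: r = 1, s = 2 − 2·(-7) = 16, t = -9 − 2·32 = -73  (check: 178·16 + 39·(-73) = 1)
The row with r = 1 (the gcd) gives the Bezout coefficients s = 16, t = -73.
Result: 178 · (16) + 39 · (-73) = 1.

gcd(178, 39) = 1; s = 16, t = -73 (check: 178·16 + 39·(-73) = 1).
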